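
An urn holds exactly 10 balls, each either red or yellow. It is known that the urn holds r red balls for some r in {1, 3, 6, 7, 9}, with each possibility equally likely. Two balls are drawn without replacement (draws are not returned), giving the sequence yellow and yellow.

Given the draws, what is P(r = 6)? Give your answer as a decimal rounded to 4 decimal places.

0.0909

For each hypothesis, P(data | H) works out to: P(data | r = 1) = (9/10)(8/9) = 4/5; P(data | r = 3) = (7/10)(6/9) = 7/15; P(data | r = 6) = (4/10)(3/9) = 2/15; P(data | r = 7) = (3/10)(2/9) = 1/15; P(data | r = 9) = (1/10)(0/9) = 0.
Weighting by the prior gives 1/5 · 4/5 = 4/25, 1/5 · 7/15 = 7/75, 1/5 · 2/15 = 2/75, 1/5 · 1/15 = 1/75, 1/5 · 0 = 0; summing to 22/75.
By Bayes' rule, P(r = 6 | data) = (2/75) / (22/75) = 1/11.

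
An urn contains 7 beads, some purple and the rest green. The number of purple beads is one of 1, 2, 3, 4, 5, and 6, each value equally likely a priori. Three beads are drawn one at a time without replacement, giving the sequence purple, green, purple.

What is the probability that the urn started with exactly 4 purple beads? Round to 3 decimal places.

The likelihood of the observed sequence under each hypothesis: P(data | r = 1) = (1/7)(6/6)(0/5) = 0; P(data | r = 2) = (2/7)(5/6)(1/5) = 1/21; P(data | r = 3) = (3/7)(4/6)(2/5) = 4/35; P(data | r = 4) = (4/7)(3/6)(3/5) = 6/35; P(data | r = 5) = (5/7)(2/6)(4/5) = 4/21; P(data | r = 6) = (6/7)(1/6)(5/5) = 1/7.
Multiplying each by its prior: 1/6 · 0 = 0, 1/6 · 1/21 = 1/126, 1/6 · 4/35 = 2/105, 1/6 · 6/35 = 1/35, 1/6 · 4/21 = 2/63, 1/6 · 1/7 = 1/42; summing to 1/9.
So P(r = 4 | data) = (1/35) / (1/9) = 9/35.

0.257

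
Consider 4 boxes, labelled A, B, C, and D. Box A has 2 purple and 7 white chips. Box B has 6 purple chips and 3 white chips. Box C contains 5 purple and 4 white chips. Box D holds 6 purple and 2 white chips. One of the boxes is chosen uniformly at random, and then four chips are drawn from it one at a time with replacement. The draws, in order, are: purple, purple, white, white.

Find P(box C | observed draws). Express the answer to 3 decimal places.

0.348

Under each hypothesis, the probability of the observed sequence is: P(data | box A) = (2/9)(2/9)(7/9)(7/9) = 0.029873; P(data | box B) = (6/9)(6/9)(3/9)(3/9) = 0.049383; P(data | box C) = (5/9)(5/9)(4/9)(4/9) = 0.060966; P(data | box D) = (6/8)(6/8)(2/8)(2/8) = 0.035156.
Weighting by the prior gives 1/4 · 0.029873 = 0.0074684, 1/4 · 0.049383 = 0.012346, 1/4 · 0.060966 = 0.015242, 1/4 · 0.035156 = 0.0087891; these sum to 0.043845.
So P(box C | data) = (0.015242) / (0.043845) = 0.34763.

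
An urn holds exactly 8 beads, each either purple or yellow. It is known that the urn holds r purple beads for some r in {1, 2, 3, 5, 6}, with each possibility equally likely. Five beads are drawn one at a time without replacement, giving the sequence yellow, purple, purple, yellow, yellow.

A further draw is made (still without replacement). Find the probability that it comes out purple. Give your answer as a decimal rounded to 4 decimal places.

0.3333

The likelihood of the observed sequence under each hypothesis: P(data | r = 1) = (7/8)(1/7)(0/6) = 0; P(data | r = 2) = (6/8)(2/7)(1/6)(5/5)(4/4) = 1/28; P(data | r = 3) = (5/8)(3/7)(2/6)(4/5)(3/4) = 3/56; P(data | r = 5) = (3/8)(5/7)(4/6)(2/5)(1/4) = 1/56; P(data | r = 6) = (2/8)(6/7)(5/6)(1/5)(0/4) = 0.
The prior-weighted likelihoods are 1/5 · 0 = 0, 1/5 · 1/28 = 1/140, 1/5 · 3/56 = 3/280, 1/5 · 1/56 = 1/280, 1/5 · 0 = 0; summing to 3/140.
The posterior is then P(r = 1 | data) = 0, P(r = 2 | data) = 1/3, P(r = 3 | data) = 1/2, P(r = 5 | data) = 1/6, P(r = 6 | data) = 0.
The predictive probability is P(purple next | data) = (0)(1/3) + (1/3)(1/2) + (1)(1/6) = 1/3.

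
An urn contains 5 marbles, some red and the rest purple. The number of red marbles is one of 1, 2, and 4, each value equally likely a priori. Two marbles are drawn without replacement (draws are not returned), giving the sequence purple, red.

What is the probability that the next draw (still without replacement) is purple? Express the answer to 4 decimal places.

Under each hypothesis, the probability of the observed sequence is: P(data | r = 1) = (4/5)(1/4) = 1/5; P(data | r = 2) = (3/5)(2/4) = 3/10; P(data | r = 4) = (1/5)(4/4) = 1/5.
Multiplying each by its prior: 1/3 · 1/5 = 1/15, 1/3 · 3/10 = 1/10, 1/3 · 1/5 = 1/15; summing to 7/30.
Dividing through by the total gives posterior P(r = 1 | data) = 2/7, P(r = 2 | data) = 3/7, P(r = 4 | data) = 2/7.
So P(purple next | data) = Σ P(purple next | H) P(H | data) = (1)(2/7) + (2/3)(3/7) + (0)(2/7) = 4/7.

0.5714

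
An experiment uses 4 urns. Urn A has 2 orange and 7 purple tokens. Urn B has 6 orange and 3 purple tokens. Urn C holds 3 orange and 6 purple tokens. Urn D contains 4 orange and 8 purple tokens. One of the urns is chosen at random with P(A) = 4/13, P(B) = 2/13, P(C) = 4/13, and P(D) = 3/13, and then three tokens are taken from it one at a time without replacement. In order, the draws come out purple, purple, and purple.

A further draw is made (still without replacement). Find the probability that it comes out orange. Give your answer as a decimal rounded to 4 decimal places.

For each hypothesis, P(data | H) works out to: P(data | urn A) = (7/9)(6/8)(5/7) = 0.41667; P(data | urn B) = (3/9)(2/8)(1/7) = 0.011905; P(data | urn C) = (6/9)(5/8)(4/7) = 0.2381; P(data | urn D) = (8/12)(7/11)(6/10) = 0.25455.
Multiplying each by its prior: 4/13 · 0.41667 = 0.12821, 2/13 · 0.011905 = 0.0018315, 4/13 · 0.2381 = 0.07326, 3/13 · 0.25455 = 0.058741; summing to 0.26204.
Normalising, the posterior is P(urn A | data) = 0.48926, P(urn B | data) = 0.0069895, P(urn C | data) = 0.27958, P(urn D | data) = 0.22417.
So P(orange next | data) = Σ P(orange next | H) P(H | data) = (1/3)(0.48926) + (1)(0.0069895) + (1/2)(0.27958) + (4/9)(0.22417) = 0.4095.

0.4095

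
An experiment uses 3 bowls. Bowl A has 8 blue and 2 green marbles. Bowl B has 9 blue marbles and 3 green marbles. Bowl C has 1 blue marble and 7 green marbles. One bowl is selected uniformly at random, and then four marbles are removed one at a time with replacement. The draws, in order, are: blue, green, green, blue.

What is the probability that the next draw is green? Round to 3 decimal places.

0.335

The likelihood of the observed sequence under each hypothesis: P(data | bowl A) = (8/10)(2/10)(2/10)(8/10) = 0.0256; P(data | bowl B) = (9/12)(3/12)(3/12)(9/12) = 0.035156; P(data | bowl C) = (1/8)(7/8)(7/8)(1/8) = 0.011963.
Multiplying each by its prior: 1/3 · 0.0256 = 0.0085333, 1/3 · 0.035156 = 0.011719, 1/3 · 0.011963 = 0.0039876; with total 0.02424.
The posterior is then P(bowl A | data) = 0.35204, P(bowl B | data) = 0.48345, P(bowl C | data) = 0.16451.
So P(green next | data) = Σ P(green next | H) P(H | data) = (1/5)(0.35204) + (1/4)(0.48345) + (7/8)(0.16451) = 0.33522.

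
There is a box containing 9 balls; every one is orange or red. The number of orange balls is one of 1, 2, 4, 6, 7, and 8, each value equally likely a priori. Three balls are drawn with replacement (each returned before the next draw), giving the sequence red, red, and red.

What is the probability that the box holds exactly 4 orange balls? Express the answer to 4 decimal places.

Compute the likelihood of the observed sequence for each case: P(data | r = 1) = (8/9)(8/9)(8/9) = 0.70233; P(data | r = 2) = (7/9)(7/9)(7/9) = 0.47051; P(data | r = 4) = (5/9)(5/9)(5/9) = 0.17147; P(data | r = 6) = (3/9)(3/9)(3/9) = 0.037037; P(data | r = 7) = (2/9)(2/9)(2/9) = 0.010974; P(data | r = 8) = (1/9)(1/9)(1/9) = 0.0013717.
Multiplying each by its prior: 1/6 · 0.70233 = 0.11706, 1/6 · 0.47051 = 0.078418, 1/6 · 0.17147 = 0.028578, 1/6 · 0.037037 = 0.0061728, 1/6 · 0.010974 = 0.001829, 1/6 · 0.0013717 = 0.00022862; summing to 0.23228.
By Bayes' rule, P(r = 4 | data) = (0.028578) / (0.23228) = 0.12303.

0.1230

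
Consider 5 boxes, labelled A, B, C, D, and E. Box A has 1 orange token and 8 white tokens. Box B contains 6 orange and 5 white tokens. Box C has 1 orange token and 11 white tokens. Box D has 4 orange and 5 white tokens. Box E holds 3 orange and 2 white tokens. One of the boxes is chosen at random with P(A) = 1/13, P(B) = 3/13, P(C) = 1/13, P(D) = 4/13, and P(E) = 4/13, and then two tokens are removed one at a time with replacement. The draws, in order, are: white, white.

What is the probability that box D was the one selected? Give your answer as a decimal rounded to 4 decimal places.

Compute the likelihood of the observed sequence for each case: P(data | box A) = (8/9)(8/9) = 0.79012; P(data | box B) = (5/11)(5/11) = 0.20661; P(data | box C) = (11/12)(11/12) = 0.84028; P(data | box D) = (5/9)(5/9) = 0.30864; P(data | box E) = (2/5)(2/5) = 0.16.
Multiplying each by its prior: 1/13 · 0.79012 = 0.060779, 3/13 · 0.20661 = 0.04768, 1/13 · 0.84028 = 0.064637, 4/13 · 0.30864 = 0.094967, 4/13 · 0.16 = 0.049231; these sum to 0.31729.
By Bayes' rule, P(box D | data) = (0.094967) / (0.31729) = 0.2993.

0.2993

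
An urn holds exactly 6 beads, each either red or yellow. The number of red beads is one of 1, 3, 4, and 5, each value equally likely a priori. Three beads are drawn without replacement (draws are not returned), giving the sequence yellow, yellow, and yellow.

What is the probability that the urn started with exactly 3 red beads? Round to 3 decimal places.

Compute the likelihood of the observed sequence for each case: P(data | r = 1) = (5/6)(4/5)(3/4) = 1/2; P(data | r = 3) = (3/6)(2/5)(1/4) = 1/20; P(data | r = 4) = (2/6)(1/5)(0/4) = 0; P(data | r = 5) = (1/6)(0/5) = 0.
Multiplying each by its prior: 1/4 · 1/2 = 1/8, 1/4 · 1/20 = 1/80, 1/4 · 0 = 0, 1/4 · 0 = 0; with total 11/80.
So P(r = 3 | data) = (1/80) / (11/80) = 1/11.

0.091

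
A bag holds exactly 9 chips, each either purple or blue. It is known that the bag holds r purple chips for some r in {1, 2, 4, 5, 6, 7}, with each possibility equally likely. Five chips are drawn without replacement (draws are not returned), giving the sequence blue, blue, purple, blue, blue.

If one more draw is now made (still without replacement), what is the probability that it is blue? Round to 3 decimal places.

0.773

Under each hypothesis, the probability of the observed sequence is: P(data | r = 1) = (8/9)(7/8)(1/7)(6/6)(5/5) = 1/9; P(data | r = 2) = (7/9)(6/8)(2/7)(5/6)(4/5) = 1/9; P(data | r = 4) = (5/9)(4/8)(4/7)(3/6)(2/5) = 2/63; P(data | r = 5) = (4/9)(3/8)(5/7)(2/6)(1/5) = 1/126; P(data | r = 6) = (3/9)(2/8)(6/7)(1/6)(0/5) = 0; P(data | r = 7) = (2/9)(1/8)(7/7)(0/6) = 0.
The prior-weighted likelihoods are 1/6 · 1/9 = 1/54, 1/6 · 1/9 = 1/54, 1/6 · 2/63 = 1/189, 1/6 · 1/126 = 1/756, 1/6 · 0 = 0, 1/6 · 0 = 0; summing to 11/252.
The posterior is then P(r = 1 | data) = 14/33, P(r = 2 | data) = 14/33, P(r = 4 | data) = 4/33, P(r = 5 | data) = 1/33, P(r = 6 | data) = 0, P(r = 7 | data) = 0.
So P(blue next | data) = Σ P(blue next | H) P(H | data) = (1)(14/33) + (3/4)(14/33) + (1/4)(4/33) + (0)(1/33) = 17/22.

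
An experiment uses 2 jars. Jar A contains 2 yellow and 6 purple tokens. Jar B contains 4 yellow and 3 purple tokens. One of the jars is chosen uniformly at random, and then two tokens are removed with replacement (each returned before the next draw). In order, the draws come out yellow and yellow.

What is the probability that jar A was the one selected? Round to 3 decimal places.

0.161

Compute the likelihood of the observed sequence for each case: P(data | jar A) = (2/8)(2/8) = 0.0625; P(data | jar B) = (4/7)(4/7) = 0.32653.
Weighting by the prior gives 1/2 · 0.0625 = 0.03125, 1/2 · 0.32653 = 0.16327; these sum to 0.19452.
So P(jar A | data) = (0.03125) / (0.19452) = 0.16066.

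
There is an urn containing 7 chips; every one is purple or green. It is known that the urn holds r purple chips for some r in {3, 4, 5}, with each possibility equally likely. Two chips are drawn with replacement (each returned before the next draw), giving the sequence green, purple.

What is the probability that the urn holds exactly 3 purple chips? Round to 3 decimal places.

The likelihood of the observed sequence under each hypothesis: P(data | r = 3) = (4/7)(3/7) = 12/49; P(data | r = 4) = (3/7)(4/7) = 12/49; P(data | r = 5) = (2/7)(5/7) = 10/49.
Multiplying each by its prior: 1/3 · 12/49 = 4/49, 1/3 · 12/49 = 4/49, 1/3 · 10/49 = 10/147; summing to 34/147.
So P(r = 3 | data) = (4/49) / (34/147) = 6/17.

0.353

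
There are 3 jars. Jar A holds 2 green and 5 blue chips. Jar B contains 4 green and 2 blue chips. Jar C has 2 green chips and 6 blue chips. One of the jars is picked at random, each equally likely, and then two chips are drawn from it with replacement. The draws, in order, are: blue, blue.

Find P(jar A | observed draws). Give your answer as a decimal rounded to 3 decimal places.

For each hypothesis, P(data | H) works out to: P(data | jar A) = (5/7)(5/7) = 0.5102; P(data | jar B) = (2/6)(2/6) = 0.11111; P(data | jar C) = (6/8)(6/8) = 0.5625.
Multiplying each by its prior: 1/3 · 0.5102 = 0.17007, 1/3 · 0.11111 = 0.037037, 1/3 · 0.5625 = 0.1875; with total 0.39461.
Therefore the posterior P(jar A | data) = (0.17007) / (0.39461) = 0.43098.

0.431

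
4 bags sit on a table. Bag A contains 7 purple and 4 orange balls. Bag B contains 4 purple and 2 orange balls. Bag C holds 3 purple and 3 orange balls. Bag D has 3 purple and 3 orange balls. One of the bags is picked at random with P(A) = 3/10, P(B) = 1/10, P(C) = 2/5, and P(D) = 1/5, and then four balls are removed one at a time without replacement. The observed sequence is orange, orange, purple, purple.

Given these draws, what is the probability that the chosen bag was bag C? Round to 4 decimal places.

For each hypothesis, P(data | H) works out to: P(data | bag A) = (4/11)(3/10)(7/9)(6/8) = 0.063636; P(data | bag B) = (2/6)(1/5)(4/4)(3/3) = 0.066667; P(data | bag C) = (3/6)(2/5)(3/4)(2/3) = 0.1; P(data | bag D) = (3/6)(2/5)(3/4)(2/3) = 0.1.
The prior-weighted likelihoods are 3/10 · 0.063636 = 0.019091, 1/10 · 0.066667 = 0.0066667, 2/5 · 0.1 = 0.04, 1/5 · 0.1 = 0.02; with total 0.085758.
By Bayes' rule, P(bag C | data) = (0.04) / (0.085758) = 0.46643.

0.4664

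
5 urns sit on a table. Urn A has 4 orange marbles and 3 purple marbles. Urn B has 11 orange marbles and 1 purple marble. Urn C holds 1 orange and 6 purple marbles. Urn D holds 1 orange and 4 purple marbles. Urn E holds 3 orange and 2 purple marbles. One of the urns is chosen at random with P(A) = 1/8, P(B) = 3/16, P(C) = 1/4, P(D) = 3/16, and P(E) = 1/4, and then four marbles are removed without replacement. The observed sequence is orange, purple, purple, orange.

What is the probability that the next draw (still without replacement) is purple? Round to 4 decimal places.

For each hypothesis, P(data | H) works out to: P(data | urn A) = (4/7)(3/6)(2/5)(3/4) = 3/35; P(data | urn B) = (11/12)(1/11)(0/10) = 0; P(data | urn C) = (1/7)(6/6)(5/5)(0/4) = 0; P(data | urn D) = (1/5)(4/4)(3/3)(0/2) = 0; P(data | urn E) = (3/5)(2/4)(1/3)(2/2) = 1/10.
The prior-weighted likelihoods are 1/8 · 3/35 = 3/280, 3/16 · 0 = 0, 1/4 · 0 = 0, 3/16 · 0 = 0, 1/4 · 1/10 = 1/40; with total 1/28.
Dividing through by the total gives posterior P(urn A | data) = 3/10, P(urn B | data) = 0, P(urn C | data) = 0, P(urn D | data) = 0, P(urn E | data) = 7/10.
The predictive probability is P(purple next | data) = (1/3)(3/10) + (0)(7/10) = 1/10.

0.1000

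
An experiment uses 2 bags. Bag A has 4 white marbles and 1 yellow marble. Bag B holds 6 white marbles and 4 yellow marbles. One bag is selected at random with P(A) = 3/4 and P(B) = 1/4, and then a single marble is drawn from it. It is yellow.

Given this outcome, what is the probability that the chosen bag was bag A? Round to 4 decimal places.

0.6000

The likelihood of this draw under each hypothesis: P(data | bag A) = (1/5) = 1/5; P(data | bag B) = (4/10) = 2/5.
The prior-weighted likelihoods are 3/4 · 1/5 = 3/20, 1/4 · 2/5 = 1/10; these sum to 1/4.
So P(bag A | data) = (3/20) / (1/4) = 3/5.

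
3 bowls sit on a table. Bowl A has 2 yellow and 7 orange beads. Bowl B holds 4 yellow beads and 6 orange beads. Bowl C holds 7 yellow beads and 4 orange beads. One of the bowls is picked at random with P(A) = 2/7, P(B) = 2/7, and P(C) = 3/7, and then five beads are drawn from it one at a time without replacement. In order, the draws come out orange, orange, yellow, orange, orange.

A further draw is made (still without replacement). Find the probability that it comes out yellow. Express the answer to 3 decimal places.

The likelihood of the observed sequence under each hypothesis: P(data | bowl A) = (7/9)(6/8)(2/7)(5/6)(4/5) = 0.11111; P(data | bowl B) = (6/10)(5/9)(4/8)(4/7)(3/6) = 0.047619; P(data | bowl C) = (4/11)(3/10)(7/9)(2/8)(1/7) = 0.0030303.
The prior-weighted likelihoods are 2/7 · 0.11111 = 0.031746, 2/7 · 0.047619 = 0.013605, 3/7 · 0.0030303 = 0.0012987; with total 0.04665.
The posterior is then P(bowl A | data) = 0.68051, P(bowl B | data) = 0.29165, P(bowl C | data) = 0.027839.
Averaging over the posterior, P(yellow next | data) = (1/4)(0.68051) + (3/5)(0.29165) + (1)(0.027839) = 0.37296.

0.373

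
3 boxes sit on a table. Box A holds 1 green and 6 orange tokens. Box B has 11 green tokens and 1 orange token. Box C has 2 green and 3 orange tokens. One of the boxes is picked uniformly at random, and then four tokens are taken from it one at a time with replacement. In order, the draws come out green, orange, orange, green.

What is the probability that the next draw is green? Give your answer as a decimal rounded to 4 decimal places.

Under each hypothesis, the probability of the observed sequence is: P(data | box A) = (1/7)(6/7)(6/7)(1/7) = 0.014994; P(data | box B) = (11/12)(1/12)(1/12)(11/12) = 0.0058353; P(data | box C) = (2/5)(3/5)(3/5)(2/5) = 0.0576.
Weighting by the prior gives 1/3 · 0.014994 = 0.0049979, 1/3 · 0.0058353 = 0.0019451, 1/3 · 0.0576 = 0.0192; these sum to 0.026143.
Dividing through by the total gives posterior P(box A | data) = 0.19118, P(box B | data) = 0.074402, P(box C | data) = 0.73442.
The predictive probability is P(green next | data) = (1/7)(0.19118) + (11/12)(0.074402) + (2/5)(0.73442) = 0.38928.

0.3893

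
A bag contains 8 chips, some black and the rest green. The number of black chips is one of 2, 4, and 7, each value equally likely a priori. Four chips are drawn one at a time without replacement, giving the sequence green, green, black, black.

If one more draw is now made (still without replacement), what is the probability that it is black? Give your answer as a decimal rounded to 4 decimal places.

Under each hypothesis, the probability of the observed sequence is: P(data | r = 2) = (6/8)(5/7)(2/6)(1/5) = 1/28; P(data | r = 4) = (4/8)(3/7)(4/6)(3/5) = 3/35; P(data | r = 7) = (1/8)(0/7) = 0.
The prior-weighted likelihoods are 1/3 · 1/28 = 1/84, 1/3 · 3/35 = 1/35, 1/3 · 0 = 0; with total 17/420.
Normalising, the posterior is P(r = 2 | data) = 5/17, P(r = 4 | data) = 12/17, P(r = 7 | data) = 0.
Averaging over the posterior, P(black next | data) = (0)(5/17) + (1/2)(12/17) = 6/17.

0.3529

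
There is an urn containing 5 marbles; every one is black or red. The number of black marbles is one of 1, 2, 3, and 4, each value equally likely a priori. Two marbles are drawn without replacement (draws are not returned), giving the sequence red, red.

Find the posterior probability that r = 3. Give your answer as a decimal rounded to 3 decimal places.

The likelihood of the observed sequence under each hypothesis: P(data | r = 1) = (4/5)(3/4) = 3/5; P(data | r = 2) = (3/5)(2/4) = 3/10; P(data | r = 3) = (2/5)(1/4) = 1/10; P(data | r = 4) = (1/5)(0/4) = 0.
Multiplying each by its prior: 1/4 · 3/5 = 3/20, 1/4 · 3/10 = 3/40, 1/4 · 1/10 = 1/40, 1/4 · 0 = 0; summing to 1/4.
By Bayes' rule, P(r = 3 | data) = (1/40) / (1/4) = 1/10.

0.100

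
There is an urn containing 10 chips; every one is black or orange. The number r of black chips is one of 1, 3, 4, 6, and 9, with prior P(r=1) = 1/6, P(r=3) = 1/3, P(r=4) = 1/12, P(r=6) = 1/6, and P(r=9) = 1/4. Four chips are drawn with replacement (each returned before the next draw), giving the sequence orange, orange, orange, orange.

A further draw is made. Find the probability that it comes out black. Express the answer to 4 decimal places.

0.2047

For each hypothesis, P(data | H) works out to: P(data | r = 1) = (9/10)(9/10)(9/10)(9/10) = 0.6561; P(data | r = 3) = (7/10)(7/10)(7/10)(7/10) = 0.2401; P(data | r = 4) = (6/10)(6/10)(6/10)(6/10) = 0.1296; P(data | r = 6) = (4/10)(4/10)(4/10)(4/10) = 0.0256; P(data | r = 9) = (1/10)(1/10)(1/10)(1/10) = 0.0001.
Weighting by the prior gives 1/6 · 0.6561 = 0.10935, 1/3 · 0.2401 = 0.080033, 1/12 · 0.1296 = 0.0108, 1/6 · 0.0256 = 0.0042667, 1/4 · 0.0001 = 2.5e-05; summing to 0.20447.
Dividing through by the total gives posterior P(r = 1 | data) = 0.53478, P(r = 3 | data) = 0.39141, P(r = 4 | data) = 0.052818, P(r = 6 | data) = 0.020866, P(r = 9 | data) = 0.00012226.
The predictive probability is P(black next | data) = (1/10)(0.53478) + (3/10)(0.39141) + (2/5)(0.052818) + (3/5)(0.020866) + (9/10)(0.00012226) = 0.20466.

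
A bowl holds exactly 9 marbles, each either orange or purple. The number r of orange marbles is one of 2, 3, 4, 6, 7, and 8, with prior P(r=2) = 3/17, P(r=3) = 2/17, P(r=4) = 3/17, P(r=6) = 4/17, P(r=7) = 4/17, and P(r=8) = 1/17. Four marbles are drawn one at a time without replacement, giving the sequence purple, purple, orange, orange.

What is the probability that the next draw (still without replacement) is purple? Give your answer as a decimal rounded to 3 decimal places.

For each hypothesis, P(data | H) works out to: P(data | r = 2) = (7/9)(6/8)(2/7)(1/6) = 0.027778; P(data | r = 3) = (6/9)(5/8)(3/7)(2/6) = 0.059524; P(data | r = 4) = (5/9)(4/8)(4/7)(3/6) = 0.079365; P(data | r = 6) = (3/9)(2/8)(6/7)(5/6) = 0.059524; P(data | r = 7) = (2/9)(1/8)(7/7)(6/6) = 0.027778; P(data | r = 8) = (1/9)(0/8) = 0.
Multiplying each by its prior: 3/17 · 0.027778 = 0.004902, 2/17 · 0.059524 = 0.0070028, 3/17 · 0.079365 = 0.014006, 4/17 · 0.059524 = 0.014006, 4/17 · 0.027778 = 0.0065359, 1/17 · 0 = 0; these sum to 0.046452.
Dividing through by the total gives posterior P(r = 2 | data) = 0.10553, P(r = 3 | data) = 0.15075, P(r = 4 | data) = 0.30151, P(r = 6 | data) = 0.30151, P(r = 7 | data) = 0.1407, P(r = 8 | data) = 0.
Averaging over the posterior, P(purple next | data) = (1)(0.10553) + (4/5)(0.15075) + (3/5)(0.30151) + (1/5)(0.30151) + (0)(0.1407) = 0.46734.

0.467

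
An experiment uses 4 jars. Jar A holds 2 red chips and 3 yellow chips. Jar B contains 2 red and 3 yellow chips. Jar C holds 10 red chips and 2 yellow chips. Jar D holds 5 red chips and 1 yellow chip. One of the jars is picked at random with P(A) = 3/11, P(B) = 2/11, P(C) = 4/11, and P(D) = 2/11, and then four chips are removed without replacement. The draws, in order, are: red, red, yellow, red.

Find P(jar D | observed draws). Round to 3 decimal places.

0.407

Under each hypothesis, the probability of the observed sequence is: P(data | jar A) = (2/5)(1/4)(3/3)(0/2) = 0; P(data | jar B) = (2/5)(1/4)(3/3)(0/2) = 0; P(data | jar C) = (10/12)(9/11)(2/10)(8/9) = 4/33; P(data | jar D) = (5/6)(4/5)(1/4)(3/3) = 1/6.
The prior-weighted likelihoods are 3/11 · 0 = 0, 2/11 · 0 = 0, 4/11 · 4/33 = 16/363, 2/11 · 1/6 = 1/33; with total 9/121.
Therefore the posterior P(jar D | data) = (1/33) / (9/121) = 11/27.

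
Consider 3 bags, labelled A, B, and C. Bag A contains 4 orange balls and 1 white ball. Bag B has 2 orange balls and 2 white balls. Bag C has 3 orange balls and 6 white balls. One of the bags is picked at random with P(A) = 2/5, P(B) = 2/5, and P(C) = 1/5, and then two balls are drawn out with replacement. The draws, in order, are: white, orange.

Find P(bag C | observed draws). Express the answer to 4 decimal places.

Compute the likelihood of the observed sequence for each case: P(data | bag A) = (1/5)(4/5) = 0.16; P(data | bag B) = (2/4)(2/4) = 0.25; P(data | bag C) = (6/9)(3/9) = 0.22222.
Multiplying each by its prior: 2/5 · 0.16 = 0.064, 2/5 · 0.25 = 0.1, 1/5 · 0.22222 = 0.044444; with total 0.20844.
Hence P(bag C | data) = (0.044444) / (0.20844) = 0.21322.

0.2132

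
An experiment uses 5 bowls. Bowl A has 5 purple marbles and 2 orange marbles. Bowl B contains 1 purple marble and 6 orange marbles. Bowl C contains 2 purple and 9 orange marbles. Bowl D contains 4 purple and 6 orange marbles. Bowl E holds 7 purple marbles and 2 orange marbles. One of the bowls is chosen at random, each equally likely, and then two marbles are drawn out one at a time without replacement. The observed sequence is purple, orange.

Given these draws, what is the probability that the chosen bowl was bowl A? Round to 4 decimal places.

0.2367

For each hypothesis, P(data | H) works out to: P(data | bowl A) = (5/7)(2/6) = 0.2381; P(data | bowl B) = (1/7)(6/6) = 0.14286; P(data | bowl C) = (2/11)(9/10) = 0.16364; P(data | bowl D) = (4/10)(6/9) = 0.26667; P(data | bowl E) = (7/9)(2/8) = 0.19444.
Multiplying each by its prior: 1/5 · 0.2381 = 0.047619, 1/5 · 0.14286 = 0.028571, 1/5 · 0.16364 = 0.032727, 1/5 · 0.26667 = 0.053333, 1/5 · 0.19444 = 0.038889; these sum to 0.20114.
By Bayes' rule, P(bowl A | data) = (0.047619) / (0.20114) = 0.23675.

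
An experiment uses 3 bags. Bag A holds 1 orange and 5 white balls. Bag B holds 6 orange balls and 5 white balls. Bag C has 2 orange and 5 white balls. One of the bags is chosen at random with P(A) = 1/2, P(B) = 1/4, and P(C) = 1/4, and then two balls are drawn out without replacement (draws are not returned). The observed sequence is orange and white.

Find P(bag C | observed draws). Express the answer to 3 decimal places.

0.282

The likelihood of the observed sequence under each hypothesis: P(data | bag A) = (1/6)(5/5) = 1/6; P(data | bag B) = (6/11)(5/10) = 3/11; P(data | bag C) = (2/7)(5/6) = 5/21.
Multiplying each by its prior: 1/2 · 1/6 = 1/12, 1/4 · 3/11 = 3/44, 1/4 · 5/21 = 5/84; summing to 65/308.
Hence P(bag C | data) = (5/84) / (65/308) = 11/39.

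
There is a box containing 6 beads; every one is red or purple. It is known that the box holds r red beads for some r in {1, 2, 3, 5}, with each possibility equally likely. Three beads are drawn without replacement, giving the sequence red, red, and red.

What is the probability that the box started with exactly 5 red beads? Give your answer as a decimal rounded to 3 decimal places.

0.909

The likelihood of the observed sequence under each hypothesis: P(data | r = 1) = (1/6)(0/5) = 0; P(data | r = 2) = (2/6)(1/5)(0/4) = 0; P(data | r = 3) = (3/6)(2/5)(1/4) = 1/20; P(data | r = 5) = (5/6)(4/5)(3/4) = 1/2.
The prior-weighted likelihoods are 1/4 · 0 = 0, 1/4 · 0 = 0, 1/4 · 1/20 = 1/80, 1/4 · 1/2 = 1/8; these sum to 11/80.
Hence P(r = 5 | data) = (1/8) / (11/80) = 10/11.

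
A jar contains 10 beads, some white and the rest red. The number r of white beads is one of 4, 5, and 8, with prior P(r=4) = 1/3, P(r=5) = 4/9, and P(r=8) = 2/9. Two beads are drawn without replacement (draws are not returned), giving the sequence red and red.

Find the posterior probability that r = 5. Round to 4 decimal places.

The likelihood of the observed sequence under each hypothesis: P(data | r = 4) = (6/10)(5/9) = 1/3; P(data | r = 5) = (5/10)(4/9) = 2/9; P(data | r = 8) = (2/10)(1/9) = 1/45.
The prior-weighted likelihoods are 1/3 · 1/3 = 1/9, 4/9 · 2/9 = 8/81, 2/9 · 1/45 = 2/405; with total 29/135.
Therefore the posterior P(r = 5 | data) = (8/81) / (29/135) = 40/87.

0.4598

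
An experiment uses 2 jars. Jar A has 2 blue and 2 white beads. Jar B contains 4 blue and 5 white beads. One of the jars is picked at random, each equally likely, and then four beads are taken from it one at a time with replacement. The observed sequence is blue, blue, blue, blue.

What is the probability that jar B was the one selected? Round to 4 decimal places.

For each hypothesis, P(data | H) works out to: P(data | jar A) = (2/4)(2/4)(2/4)(2/4) = 0.0625; P(data | jar B) = (4/9)(4/9)(4/9)(4/9) = 0.039018.
Multiplying each by its prior: 1/2 · 0.0625 = 0.03125, 1/2 · 0.039018 = 0.019509; with total 0.050759.
So P(jar B | data) = (0.019509) / (0.050759) = 0.38435.

0.3843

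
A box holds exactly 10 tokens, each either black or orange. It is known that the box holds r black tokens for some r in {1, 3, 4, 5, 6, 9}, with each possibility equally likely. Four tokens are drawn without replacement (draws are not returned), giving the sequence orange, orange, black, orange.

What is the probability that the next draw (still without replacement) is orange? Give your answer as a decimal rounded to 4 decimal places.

0.6259

The likelihood of the observed sequence under each hypothesis: P(data | r = 1) = (9/10)(8/9)(1/8)(7/7) = 1/10; P(data | r = 3) = (7/10)(6/9)(3/8)(5/7) = 1/8; P(data | r = 4) = (6/10)(5/9)(4/8)(4/7) = 2/21; P(data | r = 5) = (5/10)(4/9)(5/8)(3/7) = 5/84; P(data | r = 6) = (4/10)(3/9)(6/8)(2/7) = 1/35; P(data | r = 9) = (1/10)(0/9) = 0.
Multiplying each by its prior: 1/6 · 1/10 = 1/60, 1/6 · 1/8 = 1/48, 1/6 · 2/21 = 1/63, 1/6 · 5/84 = 5/504, 1/6 · 1/35 = 1/210, 1/6 · 0 = 0; summing to 49/720.
Dividing through by the total gives posterior P(r = 1 | data) = 12/49, P(r = 3 | data) = 15/49, P(r = 4 | data) = 80/343, P(r = 5 | data) = 50/343, P(r = 6 | data) = 24/343, P(r = 9 | data) = 0.
So P(orange next | data) = Σ P(orange next | H) P(H | data) = (1)(12/49) + (2/3)(15/49) + (1/2)(80/343) + (1/3)(50/343) + (1/6)(24/343) = 92/147.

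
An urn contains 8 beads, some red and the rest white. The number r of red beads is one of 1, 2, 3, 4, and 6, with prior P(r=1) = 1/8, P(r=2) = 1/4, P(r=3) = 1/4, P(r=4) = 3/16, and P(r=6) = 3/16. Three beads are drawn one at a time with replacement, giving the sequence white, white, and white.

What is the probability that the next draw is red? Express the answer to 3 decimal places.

0.266

Under each hypothesis, the probability of the observed sequence is: P(data | r = 1) = (7/8)(7/8)(7/8) = 0.66992; P(data | r = 2) = (6/8)(6/8)(6/8) = 0.42188; P(data | r = 3) = (5/8)(5/8)(5/8) = 0.24414; P(data | r = 4) = (4/8)(4/8)(4/8) = 0.125; P(data | r = 6) = (2/8)(2/8)(2/8) = 0.015625.
Multiplying each by its prior: 1/8 · 0.66992 = 0.08374, 1/4 · 0.42188 = 0.10547, 1/4 · 0.24414 = 0.061035, 3/16 · 0.125 = 0.023438, 3/16 · 0.015625 = 0.0029297; summing to 0.27661.
Dividing through by the total gives posterior P(r = 1 | data) = 0.30274, P(r = 2 | data) = 0.38129, P(r = 3 | data) = 0.22065, P(r = 4 | data) = 0.084731, P(r = 6 | data) = 0.010591.
So P(red next | data) = Σ P(red next | H) P(H | data) = (1/8)(0.30274) + (1/4)(0.38129) + (3/8)(0.22065) + (1/2)(0.084731) + (3/4)(0.010591) = 0.26622.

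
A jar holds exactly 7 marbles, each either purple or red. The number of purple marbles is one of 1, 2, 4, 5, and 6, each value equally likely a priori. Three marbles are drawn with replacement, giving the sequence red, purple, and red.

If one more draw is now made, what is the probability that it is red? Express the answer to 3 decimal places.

0.598

Compute the likelihood of the observed sequence for each case: P(data | r = 1) = (6/7)(1/7)(6/7) = 0.10496; P(data | r = 2) = (5/7)(2/7)(5/7) = 0.14577; P(data | r = 4) = (3/7)(4/7)(3/7) = 0.10496; P(data | r = 5) = (2/7)(5/7)(2/7) = 0.058309; P(data | r = 6) = (1/7)(6/7)(1/7) = 0.017493.
Multiplying each by its prior: 1/5 · 0.10496 = 0.020991, 1/5 · 0.14577 = 0.029155, 1/5 · 0.10496 = 0.020991, 1/5 · 0.058309 = 0.011662, 1/5 · 0.017493 = 0.0034985; these sum to 0.086297.
Normalising, the posterior is P(r = 1 | data) = 0.24324, P(r = 2 | data) = 0.33784, P(r = 4 | data) = 0.24324, P(r = 5 | data) = 0.13514, P(r = 6 | data) = 0.040541.
Averaging over the posterior, P(red next | data) = (6/7)(0.24324) + (5/7)(0.33784) + (3/7)(0.24324) + (2/7)(0.13514) + (1/7)(0.040541) = 0.59846.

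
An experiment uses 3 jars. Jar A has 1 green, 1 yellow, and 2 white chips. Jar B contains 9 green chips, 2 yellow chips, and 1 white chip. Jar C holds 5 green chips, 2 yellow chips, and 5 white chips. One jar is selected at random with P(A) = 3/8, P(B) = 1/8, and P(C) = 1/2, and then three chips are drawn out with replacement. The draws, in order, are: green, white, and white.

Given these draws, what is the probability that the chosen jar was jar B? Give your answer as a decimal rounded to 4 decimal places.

0.0108

Compute the likelihood of the observed sequence for each case: P(data | jar A) = (1/4)(2/4)(2/4) = 0.0625; P(data | jar B) = (9/12)(1/12)(1/12) = 0.0052083; P(data | jar C) = (5/12)(5/12)(5/12) = 0.072338.
Weighting by the prior gives 3/8 · 0.0625 = 0.023438, 1/8 · 0.0052083 = 0.00065104, 1/2 · 0.072338 = 0.036169; with total 0.060258.
Therefore the posterior P(jar B | data) = (0.00065104) / (0.060258) = 0.010804.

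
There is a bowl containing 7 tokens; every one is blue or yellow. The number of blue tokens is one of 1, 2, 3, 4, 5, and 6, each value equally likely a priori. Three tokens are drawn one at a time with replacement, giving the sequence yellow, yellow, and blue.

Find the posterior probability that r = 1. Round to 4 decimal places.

For each hypothesis, P(data | H) works out to: P(data | r = 1) = (6/7)(6/7)(1/7) = 0.10496; P(data | r = 2) = (5/7)(5/7)(2/7) = 0.14577; P(data | r = 3) = (4/7)(4/7)(3/7) = 0.13994; P(data | r = 4) = (3/7)(3/7)(4/7) = 0.10496; P(data | r = 5) = (2/7)(2/7)(5/7) = 0.058309; P(data | r = 6) = (1/7)(1/7)(6/7) = 0.017493.
Weighting by the prior gives 1/6 · 0.10496 = 0.017493, 1/6 · 0.14577 = 0.024295, 1/6 · 0.13994 = 0.023324, 1/6 · 0.10496 = 0.017493, 1/6 · 0.058309 = 0.0097182, 1/6 · 0.017493 = 0.0029155; summing to 0.095238.
So P(r = 1 | data) = (0.017493) / (0.095238) = 0.18367.

0.1837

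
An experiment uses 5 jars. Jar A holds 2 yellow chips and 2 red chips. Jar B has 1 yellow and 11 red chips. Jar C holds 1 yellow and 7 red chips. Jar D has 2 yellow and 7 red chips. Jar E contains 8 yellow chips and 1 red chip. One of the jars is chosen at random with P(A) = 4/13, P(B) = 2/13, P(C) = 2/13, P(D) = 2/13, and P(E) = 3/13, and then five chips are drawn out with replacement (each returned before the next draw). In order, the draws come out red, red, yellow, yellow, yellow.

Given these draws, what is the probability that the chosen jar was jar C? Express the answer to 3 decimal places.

For each hypothesis, P(data | H) works out to: P(data | jar A) = (2/4)(2/4)(2/4)(2/4)(2/4) = 0.03125; P(data | jar B) = (11/12)(11/12)(1/12)(1/12)(1/12) = 0.00048627; P(data | jar C) = (7/8)(7/8)(1/8)(1/8)(1/8) = 0.0014954; P(data | jar D) = (7/9)(7/9)(2/9)(2/9)(2/9) = 0.0066386; P(data | jar E) = (1/9)(1/9)(8/9)(8/9)(8/9) = 0.0086708.
The prior-weighted likelihoods are 4/13 · 0.03125 = 0.0096154, 2/13 · 0.00048627 = 7.4811e-05, 2/13 · 0.0014954 = 0.00023006, 2/13 · 0.0066386 = 0.0010213, 3/13 · 0.0086708 = 0.0020009; summing to 0.012943.
So P(jar C | data) = (0.00023006) / (0.012943) = 0.017775.

0.018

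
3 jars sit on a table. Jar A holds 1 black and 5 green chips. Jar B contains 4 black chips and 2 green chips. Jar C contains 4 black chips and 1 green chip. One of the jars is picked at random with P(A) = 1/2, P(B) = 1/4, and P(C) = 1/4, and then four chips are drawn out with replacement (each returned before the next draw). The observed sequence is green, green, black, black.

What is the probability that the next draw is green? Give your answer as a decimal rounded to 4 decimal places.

0.4731

Under each hypothesis, the probability of the observed sequence is: P(data | jar A) = (5/6)(5/6)(1/6)(1/6) = 0.01929; P(data | jar B) = (2/6)(2/6)(4/6)(4/6) = 0.049383; P(data | jar C) = (1/5)(1/5)(4/5)(4/5) = 0.0256.
Multiplying each by its prior: 1/2 · 0.01929 = 0.0096451, 1/4 · 0.049383 = 0.012346, 1/4 · 0.0256 = 0.0064; these sum to 0.028391.
The posterior is then P(jar A | data) = 0.33973, P(jar B | data) = 0.43485, P(jar C | data) = 0.22543.
The predictive probability is P(green next | data) = (5/6)(0.33973) + (1/3)(0.43485) + (1/5)(0.22543) = 0.47314.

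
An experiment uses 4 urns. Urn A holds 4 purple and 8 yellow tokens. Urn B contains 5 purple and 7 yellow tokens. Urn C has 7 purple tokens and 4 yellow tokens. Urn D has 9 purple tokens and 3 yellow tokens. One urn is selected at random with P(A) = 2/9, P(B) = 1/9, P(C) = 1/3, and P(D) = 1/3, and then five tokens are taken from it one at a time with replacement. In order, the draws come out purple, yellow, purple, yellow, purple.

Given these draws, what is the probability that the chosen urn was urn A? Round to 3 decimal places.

0.138

For each hypothesis, P(data | H) works out to: P(data | urn A) = (4/12)(8/12)(4/12)(8/12)(4/12) = 0.016461; P(data | urn B) = (5/12)(7/12)(5/12)(7/12)(5/12) = 0.024615; P(data | urn C) = (7/11)(4/11)(7/11)(4/11)(7/11) = 0.034076; P(data | urn D) = (9/12)(3/12)(9/12)(3/12)(9/12) = 0.026367.
The prior-weighted likelihoods are 2/9 · 0.016461 = 0.003658, 1/9 · 0.024615 = 0.002735, 1/3 · 0.034076 = 0.011359, 1/3 · 0.026367 = 0.0087891; these sum to 0.026541.
Therefore the posterior P(urn A | data) = (0.003658) / (0.026541) = 0.13782.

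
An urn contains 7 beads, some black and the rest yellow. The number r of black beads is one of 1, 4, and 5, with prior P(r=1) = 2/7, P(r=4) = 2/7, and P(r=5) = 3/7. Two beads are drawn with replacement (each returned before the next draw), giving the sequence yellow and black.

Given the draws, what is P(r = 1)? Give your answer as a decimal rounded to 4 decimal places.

Under each hypothesis, the probability of the observed sequence is: P(data | r = 1) = (6/7)(1/7) = 6/49; P(data | r = 4) = (3/7)(4/7) = 12/49; P(data | r = 5) = (2/7)(5/7) = 10/49.
Weighting by the prior gives 2/7 · 6/49 = 12/343, 2/7 · 12/49 = 24/343, 3/7 · 10/49 = 30/343; with total 66/343.
Therefore the posterior P(r = 1 | data) = (12/343) / (66/343) = 2/11.

0.1818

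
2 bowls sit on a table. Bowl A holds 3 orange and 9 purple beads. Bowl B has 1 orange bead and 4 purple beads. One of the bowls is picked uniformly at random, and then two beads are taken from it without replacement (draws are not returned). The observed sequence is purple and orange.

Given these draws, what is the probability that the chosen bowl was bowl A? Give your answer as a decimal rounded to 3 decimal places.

0.506

Under each hypothesis, the probability of the observed sequence is: P(data | bowl A) = (9/12)(3/11) = 9/44; P(data | bowl B) = (4/5)(1/4) = 1/5.
Weighting by the prior gives 1/2 · 9/44 = 9/88, 1/2 · 1/5 = 1/10; these sum to 89/440.
So P(bowl A | data) = (9/88) / (89/440) = 45/89.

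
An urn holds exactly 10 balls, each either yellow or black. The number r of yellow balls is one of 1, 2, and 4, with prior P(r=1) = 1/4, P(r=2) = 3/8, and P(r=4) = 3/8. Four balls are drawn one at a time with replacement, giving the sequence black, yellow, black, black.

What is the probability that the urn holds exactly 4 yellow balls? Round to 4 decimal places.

Compute the likelihood of the observed sequence for each case: P(data | r = 1) = (9/10)(1/10)(9/10)(9/10) = 0.0729; P(data | r = 2) = (8/10)(2/10)(8/10)(8/10) = 0.1024; P(data | r = 4) = (6/10)(4/10)(6/10)(6/10) = 0.0864.
Weighting by the prior gives 1/4 · 0.0729 = 0.018225, 3/8 · 0.1024 = 0.0384, 3/8 · 0.0864 = 0.0324; with total 0.089025.
Hence P(r = 4 | data) = (0.0324) / (0.089025) = 0.36394.

0.3639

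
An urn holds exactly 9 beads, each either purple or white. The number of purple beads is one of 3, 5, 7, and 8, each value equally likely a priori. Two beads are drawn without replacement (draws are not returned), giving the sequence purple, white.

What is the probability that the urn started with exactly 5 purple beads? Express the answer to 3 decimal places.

0.333

Compute the likelihood of the observed sequence for each case: P(data | r = 3) = (3/9)(6/8) = 1/4; P(data | r = 5) = (5/9)(4/8) = 5/18; P(data | r = 7) = (7/9)(2/8) = 7/36; P(data | r = 8) = (8/9)(1/8) = 1/9.
The prior-weighted likelihoods are 1/4 · 1/4 = 1/16, 1/4 · 5/18 = 5/72, 1/4 · 7/36 = 7/144, 1/4 · 1/9 = 1/36; summing to 5/24.
By Bayes' rule, P(r = 5 | data) = (5/72) / (5/24) = 1/3.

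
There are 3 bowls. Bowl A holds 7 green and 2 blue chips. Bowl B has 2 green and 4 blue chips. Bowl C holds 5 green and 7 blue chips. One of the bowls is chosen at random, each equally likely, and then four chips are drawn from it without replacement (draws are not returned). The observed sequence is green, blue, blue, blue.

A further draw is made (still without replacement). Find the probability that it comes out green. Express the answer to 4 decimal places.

0.5000

Compute the likelihood of the observed sequence for each case: P(data | bowl A) = (7/9)(2/8)(1/7)(0/6) = 0; P(data | bowl B) = (2/6)(4/5)(3/4)(2/3) = 0.13333; P(data | bowl C) = (5/12)(7/11)(6/10)(5/9) = 0.088384.
Multiplying each by its prior: 1/3 · 0 = 0, 1/3 · 0.13333 = 0.044444, 1/3 · 0.088384 = 0.029461; these sum to 0.073906.
Normalising, the posterior is P(bowl A | data) = 0, P(bowl B | data) = 0.60137, P(bowl C | data) = 0.39863.
So P(green next | data) = Σ P(green next | H) P(H | data) = (1/2)(0.60137) + (1/2)(0.39863) = 0.5.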